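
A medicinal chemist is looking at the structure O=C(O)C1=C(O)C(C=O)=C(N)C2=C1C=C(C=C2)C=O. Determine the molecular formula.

C13H9NO5

Walk through each heavy atom and fill implicit hydrogens from standard valence (C 4, N 3, O 2, S 2, halogen 1):
  atom 1: O, bond orders sum to 2 (valence 2) → 0 H
  atom 2: C, bond orders sum to 4 (valence 4) → 0 H
  atom 3: O, bond orders sum to 1 (valence 2) → 1 H
  atom 4: C, bond orders sum to 4 (valence 4) → 0 H
  atom 5: C, bond orders sum to 4 (valence 4) → 0 H
  atom 6: O, bond orders sum to 1 (valence 2) → 1 H
  atom 7: C, bond orders sum to 4 (valence 4) → 0 H
  atom 8: C, bond orders sum to 3 (valence 4) → 1 H
  atom 9: O, bond orders sum to 2 (valence 2) → 0 H
  atom 10: C, bond orders sum to 4 (valence 4) → 0 H
  atom 11: N, bond orders sum to 1 (valence 3) → 2 H
  atom 12: C, bond orders sum to 4 (valence 4) → 0 H
  atom 13: C, bond orders sum to 4 (valence 4) → 0 H
  atom 14: C, bond orders sum to 3 (valence 4) → 1 H
  atom 15: C, bond orders sum to 4 (valence 4) → 0 H
  atom 16: C, bond orders sum to 3 (valence 4) → 1 H
  atom 17: C, bond orders sum to 3 (valence 4) → 1 H
  atom 18: C, bond orders sum to 3 (valence 4) → 1 H
  atom 19: O, bond orders sum to 2 (valence 2) → 0 H
Totals → C:13, H:9, N:1, O:5.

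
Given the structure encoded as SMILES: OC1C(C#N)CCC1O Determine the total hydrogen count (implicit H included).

Walk through each heavy atom and fill implicit hydrogens from standard valence (C 4, N 3, O 2, S 2, halogen 1):
  atom 1: O, bond orders sum to 1 (valence 2) → 1 H
  atom 2: C, bond orders sum to 3 (valence 4) → 1 H
  atom 3: C, bond orders sum to 3 (valence 4) → 1 H
  atom 4: C, bond orders sum to 4 (valence 4) → 0 H
  atom 5: N, bond orders sum to 3 (valence 3) → 0 H
  atom 6: C, bond orders sum to 2 (valence 4) → 2 H
  atom 7: C, bond orders sum to 2 (valence 4) → 2 H
  atom 8: C, bond orders sum to 3 (valence 4) → 1 H
  atom 9: O, bond orders sum to 1 (valence 2) → 1 H
Total hydrogens: 9.

9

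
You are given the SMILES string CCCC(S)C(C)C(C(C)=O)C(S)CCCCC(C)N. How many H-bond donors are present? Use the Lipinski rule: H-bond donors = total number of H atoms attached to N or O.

2

Donors: find every N or O and count the H atoms it carries.
  atom 11 (O): bond orders sum to 2 → 0 H
  atom 20 (N): bond orders sum to 1 → 2 H
Lipinski HBD = 2.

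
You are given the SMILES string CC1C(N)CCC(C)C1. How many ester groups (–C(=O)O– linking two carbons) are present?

0

Scan the SMILES for the ester motif — none present.
Groups that are present: 1 primary amine.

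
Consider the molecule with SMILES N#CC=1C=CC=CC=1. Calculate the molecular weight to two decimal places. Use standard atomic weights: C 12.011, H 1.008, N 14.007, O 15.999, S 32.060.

103.12 g/mol

First, the molecular formula is C7H5N (counting implicit H from valence).
  C: 7 × 12.011 = 84.077
  H: 5 × 1.008 = 5.040
  N: 1 × 14.007 = 14.007
Sum: 7×12.011 + 5×1.008 + 1×14.007 = 103.124 → 103.12 g/mol.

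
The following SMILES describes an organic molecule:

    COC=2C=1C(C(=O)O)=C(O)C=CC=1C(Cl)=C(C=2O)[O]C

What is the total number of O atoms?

6

Scan the SMILES for O atoms (remember two-letter symbols like Cl and Br are single atoms).
Oxygen count: 6.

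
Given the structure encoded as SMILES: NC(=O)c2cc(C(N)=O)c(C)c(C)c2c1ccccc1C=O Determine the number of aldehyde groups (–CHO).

The aldehyde motif appears at heavy-atom position 21 in the SMILES.
Other groups present: 2 amide.
Aldehyde count: 1.

1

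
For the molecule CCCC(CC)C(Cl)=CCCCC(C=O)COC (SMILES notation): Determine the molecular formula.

C15H27ClO2

Walk through each heavy atom and fill implicit hydrogens from standard valence (C 4, N 3, O 2, S 2, halogen 1):
  atom 1: C, bond orders sum to 1 (valence 4) → 3 H
  atom 2: C, bond orders sum to 2 (valence 4) → 2 H
  atom 3: C, bond orders sum to 2 (valence 4) → 2 H
  atom 4: C, bond orders sum to 3 (valence 4) → 1 H
  atom 5: C, bond orders sum to 2 (valence 4) → 2 H
  atom 6: C, bond orders sum to 1 (valence 4) → 3 H
  atom 7: C, bond orders sum to 4 (valence 4) → 0 H
  atom 8: Cl (halogen, monovalent) → 0 H
  atom 9: C, bond orders sum to 3 (valence 4) → 1 H
  atom 10: C, bond orders sum to 2 (valence 4) → 2 H
  atom 11: C, bond orders sum to 2 (valence 4) → 2 H
  atom 12: C, bond orders sum to 2 (valence 4) → 2 H
  atom 13: C, bond orders sum to 3 (valence 4) → 1 H
  atom 14: C, bond orders sum to 3 (valence 4) → 1 H
  atom 15: O, bond orders sum to 2 (valence 2) → 0 H
  atom 16: C, bond orders sum to 2 (valence 4) → 2 H
  atom 17: O, bond orders sum to 2 (valence 2) → 0 H
  atom 18: C, bond orders sum to 1 (valence 4) → 3 H
Totals → C:15, H:27, Cl:1, O:2.
In Hill order: C15H27ClO2.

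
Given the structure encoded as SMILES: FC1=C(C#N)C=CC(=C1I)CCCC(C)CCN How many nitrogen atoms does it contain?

Scan the SMILES for N atoms (remember two-letter symbols like Cl and Br are single atoms).
Nitrogen count: 2.

2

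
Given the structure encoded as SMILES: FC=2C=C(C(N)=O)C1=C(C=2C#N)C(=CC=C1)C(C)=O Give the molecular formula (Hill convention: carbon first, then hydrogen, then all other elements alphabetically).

C14H9FN2O2

Walk through each heavy atom and fill implicit hydrogens from standard valence (C 4, N 3, O 2, S 2, halogen 1):
  atom 1: F (halogen, monovalent) → 0 H
  atom 2: C, bond orders sum to 4 (valence 4) → 0 H
  atom 3: C, bond orders sum to 3 (valence 4) → 1 H
  atom 4: C, bond orders sum to 4 (valence 4) → 0 H
  atom 5: C, bond orders sum to 4 (valence 4) → 0 H
  atom 6: N, bond orders sum to 1 (valence 3) → 2 H
  atom 7: O, bond orders sum to 2 (valence 2) → 0 H
  atom 8: C, bond orders sum to 4 (valence 4) → 0 H
  atom 9: C, bond orders sum to 4 (valence 4) → 0 H
  atom 10: C, bond orders sum to 4 (valence 4) → 0 H
  atom 11: C, bond orders sum to 4 (valence 4) → 0 H
  atom 12: N, bond orders sum to 3 (valence 3) → 0 H
  atom 13: C, bond orders sum to 4 (valence 4) → 0 H
  atom 14: C, bond orders sum to 3 (valence 4) → 1 H
  atom 15: C, bond orders sum to 3 (valence 4) → 1 H
  atom 16: C, bond orders sum to 3 (valence 4) → 1 H
  atom 17: C, bond orders sum to 4 (valence 4) → 0 H
  atom 18: C, bond orders sum to 1 (valence 4) → 3 H
  atom 19: O, bond orders sum to 2 (valence 2) → 0 H
Totals → C:14, H:9, F:1, N:2, O:2.
In Hill order: C14H9FN2O2.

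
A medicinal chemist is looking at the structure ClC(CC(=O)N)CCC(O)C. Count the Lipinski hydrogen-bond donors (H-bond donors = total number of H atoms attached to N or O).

Donors: find every N or O and count the H atoms it carries.
  atom 5 (O): bond orders sum to 2 → 0 H
  atom 6 (N): bond orders sum to 1 → 2 H
  atom 10 (O): bond orders sum to 1 → 1 H
Lipinski HBD = 3.

3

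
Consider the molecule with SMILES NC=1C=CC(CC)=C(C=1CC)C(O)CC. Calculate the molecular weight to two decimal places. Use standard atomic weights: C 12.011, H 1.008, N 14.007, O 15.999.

207.32 g/mol

First, the molecular formula is C13H21NO (counting implicit H from valence).
  C: 13 × 12.011 = 156.143
  H: 21 × 1.008 = 21.168
  N: 1 × 14.007 = 14.007
  O: 1 × 15.999 = 15.999
Sum: 13×12.011 + 21×1.008 + 1×14.007 + 1×15.999 = 207.317 → 207.32 g/mol.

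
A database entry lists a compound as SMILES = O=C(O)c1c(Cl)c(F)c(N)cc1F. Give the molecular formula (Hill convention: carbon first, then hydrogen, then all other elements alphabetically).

Walk through each heavy atom and fill implicit hydrogens from standard valence (C 4, N 3, O 2, S 2, halogen 1); for lowercase aromatic atoms, an aromatic c carries 1 H when it has two neighbours and 0 H with three, and aromatic n carries 0 H:
  atom 1: O, bond orders sum to 2 (valence 2) → 0 H
  atom 2: C, bond orders sum to 4 (valence 4) → 0 H
  atom 3: O, bond orders sum to 1 (valence 2) → 1 H
  atom 4: aromatic c, 3 neighbours → 0 H
  atom 5: aromatic c, 3 neighbours → 0 H
  atom 6: Cl (halogen, monovalent) → 0 H
  atom 7: aromatic c, 3 neighbours → 0 H
  atom 8: F (halogen, monovalent) → 0 H
  atom 9: aromatic c, 3 neighbours → 0 H
  atom 10: N, bond orders sum to 1 (valence 3) → 2 H
  atom 11: aromatic c, 2 neighbours → 1 H
  atom 12: aromatic c, 3 neighbours → 0 H
  atom 13: F (halogen, monovalent) → 0 H
Totals → C:7, H:4, Cl:1, F:2, N:1, O:2.

C7H4ClF2NO2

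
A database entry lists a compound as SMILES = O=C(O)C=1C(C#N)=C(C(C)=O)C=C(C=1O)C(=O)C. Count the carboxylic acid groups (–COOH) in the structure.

1

The carboxylic acid motif appears at heavy-atom position 2 in the SMILES.
Other groups present: 1 hydroxyl, 2 ketone, 1 nitrile.
Carboxylic acid count: 1.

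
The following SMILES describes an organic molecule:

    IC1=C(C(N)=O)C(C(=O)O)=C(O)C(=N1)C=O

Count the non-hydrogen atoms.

Every atom symbol written in the SMILES (organic subset) is one heavy atom; implicit H are not written.
Heavy atoms by element → C:8, I:1, N:2, O:5.
Total: 16.

16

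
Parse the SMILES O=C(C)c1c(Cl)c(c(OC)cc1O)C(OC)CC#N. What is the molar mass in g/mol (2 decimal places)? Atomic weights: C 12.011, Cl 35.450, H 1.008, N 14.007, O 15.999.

283.71 g/mol

First, the molecular formula is C13H14ClNO4 (counting implicit H from valence).
  C: 13 × 12.011 = 156.143
  Cl: 1 × 35.450 = 35.450
  H: 14 × 1.008 = 14.112
  N: 1 × 14.007 = 14.007
  O: 4 × 15.999 = 63.996
Sum: 13×12.011 + 1×35.450 + 14×1.008 + 1×14.007 + 4×15.999 = 283.708 → 283.71 g/mol.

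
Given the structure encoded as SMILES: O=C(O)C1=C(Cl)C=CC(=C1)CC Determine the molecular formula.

C9H9ClO2

Walk through each heavy atom and fill implicit hydrogens from standard valence (C 4, N 3, O 2, S 2, halogen 1):
  atom 1: O, bond orders sum to 2 (valence 2) → 0 H
  atom 2: C, bond orders sum to 4 (valence 4) → 0 H
  atom 3: O, bond orders sum to 1 (valence 2) → 1 H
  atom 4: C, bond orders sum to 4 (valence 4) → 0 H
  atom 5: C, bond orders sum to 4 (valence 4) → 0 H
  atom 6: Cl (halogen, monovalent) → 0 H
  atom 7: C, bond orders sum to 3 (valence 4) → 1 H
  atom 8: C, bond orders sum to 3 (valence 4) → 1 H
  atom 9: C, bond orders sum to 4 (valence 4) → 0 H
  atom 10: C, bond orders sum to 3 (valence 4) → 1 H
  atom 11: C, bond orders sum to 2 (valence 4) → 2 H
  atom 12: C, bond orders sum to 1 (valence 4) → 3 H
Totals → C:9, H:9, Cl:1, O:2.
In Hill order: C9H9ClO2.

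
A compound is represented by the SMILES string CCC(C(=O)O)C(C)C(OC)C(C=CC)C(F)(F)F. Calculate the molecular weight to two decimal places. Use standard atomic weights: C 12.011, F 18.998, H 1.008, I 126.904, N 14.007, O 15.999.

First, the molecular formula is C13H21F3O3 (counting implicit H from valence).
  C: 13 × 12.011 = 156.143
  F: 3 × 18.998 = 56.994
  H: 21 × 1.008 = 21.168
  O: 3 × 15.999 = 47.997
Sum: 13×12.011 + 3×18.998 + 21×1.008 + 3×15.999 = 282.302 → 282.30 g/mol.

282.30 g/mol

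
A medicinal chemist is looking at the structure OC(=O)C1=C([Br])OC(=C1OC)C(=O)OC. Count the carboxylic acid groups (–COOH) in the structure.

The carboxylic acid motif appears at heavy-atom position 2 in the SMILES.
Other groups present: 1 ester, 1 ether.
Carboxylic acid count: 1.

1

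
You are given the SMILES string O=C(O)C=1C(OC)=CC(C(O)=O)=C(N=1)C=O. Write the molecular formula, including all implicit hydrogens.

C9H7NO6

Walk through each heavy atom and fill implicit hydrogens from standard valence (C 4, N 3, O 2, S 2, halogen 1):
  atom 1: O, bond orders sum to 2 (valence 2) → 0 H
  atom 2: C, bond orders sum to 4 (valence 4) → 0 H
  atom 3: O, bond orders sum to 1 (valence 2) → 1 H
  atom 4: C, bond orders sum to 4 (valence 4) → 0 H
  atom 5: C, bond orders sum to 4 (valence 4) → 0 H
  atom 6: O, bond orders sum to 2 (valence 2) → 0 H
  atom 7: C, bond orders sum to 1 (valence 4) → 3 H
  atom 8: C, bond orders sum to 3 (valence 4) → 1 H
  atom 9: C, bond orders sum to 4 (valence 4) → 0 H
  atom 10: C, bond orders sum to 4 (valence 4) → 0 H
  atom 11: O, bond orders sum to 1 (valence 2) → 1 H
  atom 12: O, bond orders sum to 2 (valence 2) → 0 H
  atom 13: C, bond orders sum to 4 (valence 4) → 0 H
  atom 14: N, bond orders sum to 3 (valence 3) → 0 H
  atom 15: C, bond orders sum to 3 (valence 4) → 1 H
  atom 16: O, bond orders sum to 2 (valence 2) → 0 H
Totals → C:9, H:7, N:1, O:6.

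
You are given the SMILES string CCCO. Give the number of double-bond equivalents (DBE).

0

Degree of unsaturation = (number of rings) + (number of π bonds).
Ring closures in the SMILES: 0.
π bonds: none → 0 DoU from unsaturation.
Total DoU = 0 + 0 = 0.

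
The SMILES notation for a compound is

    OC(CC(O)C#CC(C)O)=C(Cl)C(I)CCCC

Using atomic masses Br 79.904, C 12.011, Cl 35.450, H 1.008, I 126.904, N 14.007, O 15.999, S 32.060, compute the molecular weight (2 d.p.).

First, the molecular formula is C13H20ClIO3 (counting implicit H from valence).
  C: 13 × 12.011 = 156.143
  Cl: 1 × 35.450 = 35.450
  H: 20 × 1.008 = 20.160
  I: 1 × 126.904 = 126.904
  O: 3 × 15.999 = 47.997
Sum: 13×12.011 + 1×35.450 + 20×1.008 + 1×126.904 + 3×15.999 = 386.654 → 386.65 g/mol.

386.65 g/mol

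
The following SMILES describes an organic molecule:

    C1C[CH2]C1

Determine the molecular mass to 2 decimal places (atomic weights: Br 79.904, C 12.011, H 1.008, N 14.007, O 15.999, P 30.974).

56.11 g/mol

First, the molecular formula is C4H8 (counting implicit H from valence).
  C: 4 × 12.011 = 48.044
  H: 8 × 1.008 = 8.064
Sum: 4×12.011 + 8×1.008 = 56.108 → 56.11 g/mol.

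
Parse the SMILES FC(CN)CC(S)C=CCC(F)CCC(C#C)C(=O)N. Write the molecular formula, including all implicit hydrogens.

Walk through each heavy atom and fill implicit hydrogens from standard valence (C 4, N 3, O 2, S 2, halogen 1):
  atom 1: F (halogen, monovalent) → 0 H
  atom 2: C, bond orders sum to 3 (valence 4) → 1 H
  atom 3: C, bond orders sum to 2 (valence 4) → 2 H
  atom 4: N, bond orders sum to 1 (valence 3) → 2 H
  atom 5: C, bond orders sum to 2 (valence 4) → 2 H
  atom 6: C, bond orders sum to 3 (valence 4) → 1 H
  atom 7: S, bond orders sum to 1 (valence 2) → 1 H
  atom 8: C, bond orders sum to 3 (valence 4) → 1 H
  atom 9: C, bond orders sum to 3 (valence 4) → 1 H
  atom 10: C, bond orders sum to 2 (valence 4) → 2 H
  atom 11: C, bond orders sum to 3 (valence 4) → 1 H
  atom 12: F (halogen, monovalent) → 0 H
  atom 13: C, bond orders sum to 2 (valence 4) → 2 H
  atom 14: C, bond orders sum to 2 (valence 4) → 2 H
  atom 15: C, bond orders sum to 3 (valence 4) → 1 H
  atom 16: C, bond orders sum to 4 (valence 4) → 0 H
  atom 17: C, bond orders sum to 3 (valence 4) → 1 H
  atom 18: C, bond orders sum to 4 (valence 4) → 0 H
  atom 19: O, bond orders sum to 2 (valence 2) → 0 H
  atom 20: N, bond orders sum to 1 (valence 3) → 2 H
Totals → C:14, H:22, F:2, N:2, O:1, S:1.

C14H22F2N2OS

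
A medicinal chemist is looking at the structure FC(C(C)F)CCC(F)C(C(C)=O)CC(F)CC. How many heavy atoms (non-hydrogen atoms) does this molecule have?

Every atom symbol written in the SMILES (organic subset) is one heavy atom; implicit H are not written.
Heavy atoms by element → C:13, F:4, O:1.
Total: 18.

18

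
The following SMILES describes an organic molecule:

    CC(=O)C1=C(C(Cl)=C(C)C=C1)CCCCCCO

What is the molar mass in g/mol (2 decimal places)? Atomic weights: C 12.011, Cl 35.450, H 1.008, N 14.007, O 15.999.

First, the molecular formula is C15H21ClO2 (counting implicit H from valence).
  C: 15 × 12.011 = 180.165
  Cl: 1 × 35.450 = 35.450
  H: 21 × 1.008 = 21.168
  O: 2 × 15.999 = 31.998
Sum: 15×12.011 + 1×35.450 + 21×1.008 + 2×15.999 = 268.781 → 268.78 g/mol.

268.78 g/mol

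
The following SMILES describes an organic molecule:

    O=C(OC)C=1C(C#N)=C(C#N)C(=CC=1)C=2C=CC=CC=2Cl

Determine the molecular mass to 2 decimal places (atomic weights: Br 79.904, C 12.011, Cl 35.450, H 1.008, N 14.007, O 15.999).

First, the molecular formula is C16H9ClN2O2 (counting implicit H from valence).
  C: 16 × 12.011 = 192.176
  Cl: 1 × 35.450 = 35.450
  H: 9 × 1.008 = 9.072
  N: 2 × 14.007 = 28.014
  O: 2 × 15.999 = 31.998
Sum: 16×12.011 + 1×35.450 + 9×1.008 + 2×14.007 + 2×15.999 = 296.710 → 296.71 g/mol.

296.71 g/mol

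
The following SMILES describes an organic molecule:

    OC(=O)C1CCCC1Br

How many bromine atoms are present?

1

Scan the SMILES for Br atoms (remember two-letter symbols like Cl and Br are single atoms).
Bromine count: 1.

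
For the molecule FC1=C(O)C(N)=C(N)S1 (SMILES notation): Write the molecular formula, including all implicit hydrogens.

C4H5FN2OS

Walk through each heavy atom and fill implicit hydrogens from standard valence (C 4, N 3, O 2, S 2, halogen 1):
  atom 1: F (halogen, monovalent) → 0 H
  atom 2: C, bond orders sum to 4 (valence 4) → 0 H
  atom 3: C, bond orders sum to 4 (valence 4) → 0 H
  atom 4: O, bond orders sum to 1 (valence 2) → 1 H
  atom 5: C, bond orders sum to 4 (valence 4) → 0 H
  atom 6: N, bond orders sum to 1 (valence 3) → 2 H
  atom 7: C, bond orders sum to 4 (valence 4) → 0 H
  atom 8: N, bond orders sum to 1 (valence 3) → 2 H
  atom 9: S, bond orders sum to 2 (valence 2) → 0 H
Totals → C:4, H:5, F:1, N:2, O:1, S:1.
In Hill order: C4H5FN2OS.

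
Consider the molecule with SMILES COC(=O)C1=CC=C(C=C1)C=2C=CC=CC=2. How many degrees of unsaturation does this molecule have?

Molecular formula: C14H12O2.
DoU = (2C + 2 + N − H − X) / 2, where X is the halogen count and O/S are ignored.
    = (2·14 + 2 + 0 − 12 − 0) / 2 = 18 / 2 = 9.

9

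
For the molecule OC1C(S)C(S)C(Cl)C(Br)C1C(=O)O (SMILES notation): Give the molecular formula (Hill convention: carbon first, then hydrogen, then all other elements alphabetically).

C7H10BrClO3S2

Walk through each heavy atom and fill implicit hydrogens from standard valence (C 4, N 3, O 2, S 2, halogen 1):
  atom 1: O, bond orders sum to 1 (valence 2) → 1 H
  atom 2: C, bond orders sum to 3 (valence 4) → 1 H
  atom 3: C, bond orders sum to 3 (valence 4) → 1 H
  atom 4: S, bond orders sum to 1 (valence 2) → 1 H
  atom 5: C, bond orders sum to 3 (valence 4) → 1 H
  atom 6: S, bond orders sum to 1 (valence 2) → 1 H
  atom 7: C, bond orders sum to 3 (valence 4) → 1 H
  atom 8: Cl (halogen, monovalent) → 0 H
  atom 9: C, bond orders sum to 3 (valence 4) → 1 H
  atom 10: Br (halogen, monovalent) → 0 H
  atom 11: C, bond orders sum to 3 (valence 4) → 1 H
  atom 12: C, bond orders sum to 4 (valence 4) → 0 H
  atom 13: O, bond orders sum to 2 (valence 2) → 0 H
  atom 14: O, bond orders sum to 1 (valence 2) → 1 H
Totals → C:7, H:10, Br:1, Cl:1, O:3, S:2.
In Hill order: C7H10BrClO3S2.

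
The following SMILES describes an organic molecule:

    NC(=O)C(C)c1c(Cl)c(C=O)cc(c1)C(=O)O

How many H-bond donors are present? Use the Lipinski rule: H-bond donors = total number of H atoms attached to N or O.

3

Donors: find every N or O and count the H atoms it carries.
  atom 1 (N): bond orders sum to 1 → 2 H
  atom 3 (O): bond orders sum to 2 → 0 H
  atom 11 (O): bond orders sum to 2 → 0 H
  atom 16 (O): bond orders sum to 2 → 0 H
  atom 17 (O): bond orders sum to 1 → 1 H
Lipinski HBD = 3.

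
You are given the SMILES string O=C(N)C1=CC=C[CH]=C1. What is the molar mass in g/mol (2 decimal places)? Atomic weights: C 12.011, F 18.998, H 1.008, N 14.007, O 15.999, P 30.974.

First, the molecular formula is C7H7NO (counting implicit H from valence).
  C: 7 × 12.011 = 84.077
  H: 7 × 1.008 = 7.056
  N: 1 × 14.007 = 14.007
  O: 1 × 15.999 = 15.999
Sum: 7×12.011 + 7×1.008 + 1×14.007 + 1×15.999 = 121.139 → 121.14 g/mol.

121.14 g/mol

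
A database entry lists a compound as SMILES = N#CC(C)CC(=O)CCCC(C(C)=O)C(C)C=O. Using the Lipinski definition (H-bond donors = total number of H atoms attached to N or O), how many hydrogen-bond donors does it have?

Donors: find every N or O and count the H atoms it carries.
  atom 1 (N): bond orders sum to 3 → 0 H
  atom 7 (O): bond orders sum to 2 → 0 H
  atom 14 (O): bond orders sum to 2 → 0 H
  atom 18 (O): bond orders sum to 2 → 0 H
Lipinski HBD = 0.

0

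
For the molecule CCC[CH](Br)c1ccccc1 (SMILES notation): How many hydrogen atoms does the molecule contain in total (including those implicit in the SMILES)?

13

Walk through each heavy atom and fill implicit hydrogens from standard valence (C 4, N 3, O 2, S 2, halogen 1); for lowercase aromatic atoms, an aromatic c carries 1 H when it has two neighbours and 0 H with three, and aromatic n carries 0 H:
  atom 1: C, bond orders sum to 1 (valence 4) → 3 H
  atom 2: C, bond orders sum to 2 (valence 4) → 2 H
  atom 3: C, bond orders sum to 2 (valence 4) → 2 H
  atom 4: C with explicit H count 1
  atom 5: Br (halogen, monovalent) → 0 H
  atom 6: aromatic c, 3 neighbours → 0 H
  atom 7: aromatic c, 2 neighbours → 1 H
  atom 8: aromatic c, 2 neighbours → 1 H
  atom 9: aromatic c, 2 neighbours → 1 H
  atom 10: aromatic c, 2 neighbours → 1 H
  atom 11: aromatic c, 2 neighbours → 1 H
Total hydrogens: 13.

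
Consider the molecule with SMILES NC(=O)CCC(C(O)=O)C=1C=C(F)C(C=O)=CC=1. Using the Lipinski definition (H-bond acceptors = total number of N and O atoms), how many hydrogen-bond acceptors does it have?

N atoms: 1; O atoms: 4.
Lipinski HBA = 1 + 4 = 5.

5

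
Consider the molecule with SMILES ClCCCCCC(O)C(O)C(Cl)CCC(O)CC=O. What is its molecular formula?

C13H24Cl2O4

Walk through each heavy atom and fill implicit hydrogens from standard valence (C 4, N 3, O 2, S 2, halogen 1):
  atom 1: Cl (halogen, monovalent) → 0 H
  atom 2: C, bond orders sum to 2 (valence 4) → 2 H
  atom 3: C, bond orders sum to 2 (valence 4) → 2 H
  atom 4: C, bond orders sum to 2 (valence 4) → 2 H
  atom 5: C, bond orders sum to 2 (valence 4) → 2 H
  atom 6: C, bond orders sum to 2 (valence 4) → 2 H
  atom 7: C, bond orders sum to 3 (valence 4) → 1 H
  atom 8: O, bond orders sum to 1 (valence 2) → 1 H
  atom 9: C, bond orders sum to 3 (valence 4) → 1 H
  atom 10: O, bond orders sum to 1 (valence 2) → 1 H
  atom 11: C, bond orders sum to 3 (valence 4) → 1 H
  atom 12: Cl (halogen, monovalent) → 0 H
  atom 13: C, bond orders sum to 2 (valence 4) → 2 H
  atom 14: C, bond orders sum to 2 (valence 4) → 2 H
  atom 15: C, bond orders sum to 3 (valence 4) → 1 H
  atom 16: O, bond orders sum to 1 (valence 2) → 1 H
  atom 17: C, bond orders sum to 2 (valence 4) → 2 H
  atom 18: C, bond orders sum to 3 (valence 4) → 1 H
  atom 19: O, bond orders sum to 2 (valence 2) → 0 H
Totals → C:13, H:24, Cl:2, O:4.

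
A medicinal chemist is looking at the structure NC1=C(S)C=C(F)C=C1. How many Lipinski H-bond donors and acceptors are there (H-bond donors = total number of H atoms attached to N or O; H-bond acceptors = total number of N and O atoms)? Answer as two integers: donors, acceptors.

Donors: find every N or O and count the H atoms it carries.
  atom 1 (N): bond orders sum to 1 → 2 H
Lipinski HBD = 2.
Acceptors: N atoms = 1, O atoms = 0 → HBA = 1.

2, 1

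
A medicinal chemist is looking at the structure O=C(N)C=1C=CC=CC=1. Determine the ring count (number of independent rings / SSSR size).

In SMILES, each pair of matching ring-closure digits denotes one ring-closing bond; the number of such bonds equals the number of independent rings.
Ring-closure bonds here: 1.

1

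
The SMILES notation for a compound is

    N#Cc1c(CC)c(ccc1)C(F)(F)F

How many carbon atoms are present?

10

Count every carbon token in the SMILES (each C, including those in ring-closure positions and inside branches).
Carbon count: 10.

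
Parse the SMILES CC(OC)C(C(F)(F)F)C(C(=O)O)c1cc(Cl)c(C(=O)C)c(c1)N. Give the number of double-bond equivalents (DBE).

Molecular formula: C15H17ClF3NO4.
DoU = (2C + 2 + N − H − X) / 2, where X is the halogen count and O/S are ignored.
    = (2·15 + 2 + 1 − 17 − 4) / 2 = 12 / 2 = 6.

6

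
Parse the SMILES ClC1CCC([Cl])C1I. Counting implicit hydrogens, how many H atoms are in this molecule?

7

Walk through each heavy atom and fill implicit hydrogens from standard valence (C 4, N 3, O 2, S 2, halogen 1):
  atom 1: Cl (halogen, monovalent) → 0 H
  atom 2: C, bond orders sum to 3 (valence 4) → 1 H
  atom 3: C, bond orders sum to 2 (valence 4) → 2 H
  atom 4: C, bond orders sum to 2 (valence 4) → 2 H
  atom 5: C, bond orders sum to 3 (valence 4) → 1 H
  atom 6: Cl with explicit H count 0
  atom 7: C, bond orders sum to 3 (valence 4) → 1 H
  atom 8: I (halogen, monovalent) → 0 H
Total hydrogens: 7.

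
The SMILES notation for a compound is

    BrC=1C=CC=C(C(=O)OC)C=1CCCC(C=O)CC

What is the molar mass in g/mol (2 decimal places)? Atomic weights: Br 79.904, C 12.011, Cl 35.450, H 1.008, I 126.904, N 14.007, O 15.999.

327.22 g/mol

First, the molecular formula is C15H19BrO3 (counting implicit H from valence).
  Br: 1 × 79.904 = 79.904
  C: 15 × 12.011 = 180.165
  H: 19 × 1.008 = 19.152
  O: 3 × 15.999 = 47.997
Sum: 1×79.904 + 15×12.011 + 19×1.008 + 3×15.999 = 327.218 → 327.22 g/mol.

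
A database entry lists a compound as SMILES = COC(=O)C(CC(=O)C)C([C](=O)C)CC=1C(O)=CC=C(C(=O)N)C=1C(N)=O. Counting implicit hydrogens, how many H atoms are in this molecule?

Walk through each heavy atom and fill implicit hydrogens from standard valence (C 4, N 3, O 2, S 2, halogen 1):
  atom 1: C, bond orders sum to 1 (valence 4) → 3 H
  atom 2: O, bond orders sum to 2 (valence 2) → 0 H
  atom 3: C, bond orders sum to 4 (valence 4) → 0 H
  atom 4: O, bond orders sum to 2 (valence 2) → 0 H
  atom 5: C, bond orders sum to 3 (valence 4) → 1 H
  atom 6: C, bond orders sum to 2 (valence 4) → 2 H
  atom 7: C, bond orders sum to 4 (valence 4) → 0 H
  atom 8: O, bond orders sum to 2 (valence 2) → 0 H
  atom 9: C, bond orders sum to 1 (valence 4) → 3 H
  atom 10: C, bond orders sum to 3 (valence 4) → 1 H
  atom 11: C with explicit H count 0
  atom 12: O, bond orders sum to 2 (valence 2) → 0 H
  atom 13: C, bond orders sum to 1 (valence 4) → 3 H
  atom 14: C, bond orders sum to 2 (valence 4) → 2 H
  atom 15: C, bond orders sum to 4 (valence 4) → 0 H
  atom 16: C, bond orders sum to 4 (valence 4) → 0 H
  atom 17: O, bond orders sum to 1 (valence 2) → 1 H
  atom 18: C, bond orders sum to 3 (valence 4) → 1 H
  atom 19: C, bond orders sum to 3 (valence 4) → 1 H
  atom 20: C, bond orders sum to 4 (valence 4) → 0 H
  atom 21: C, bond orders sum to 4 (valence 4) → 0 H
  atom 22: O, bond orders sum to 2 (valence 2) → 0 H
  atom 23: N, bond orders sum to 1 (valence 3) → 2 H
  atom 24: C, bond orders sum to 4 (valence 4) → 0 H
  atom 25: C, bond orders sum to 4 (valence 4) → 0 H
  atom 26: N, bond orders sum to 1 (valence 3) → 2 H
  atom 27: O, bond orders sum to 2 (valence 2) → 0 H
Total hydrogens: 22.

22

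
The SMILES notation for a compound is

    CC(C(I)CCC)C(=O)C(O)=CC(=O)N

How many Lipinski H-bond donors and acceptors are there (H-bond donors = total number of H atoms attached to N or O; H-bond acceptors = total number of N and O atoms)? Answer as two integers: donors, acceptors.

3, 4

Donors: find every N or O and count the H atoms it carries.
  atom 9 (O): bond orders sum to 2 → 0 H
  atom 11 (O): bond orders sum to 1 → 1 H
  atom 14 (O): bond orders sum to 2 → 0 H
  atom 15 (N): bond orders sum to 1 → 2 H
Lipinski HBD = 3.
Acceptors: N atoms = 1, O atoms = 3 → HBA = 4.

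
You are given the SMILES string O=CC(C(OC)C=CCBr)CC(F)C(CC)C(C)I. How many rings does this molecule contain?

In SMILES, each pair of matching ring-closure digits denotes one ring-closing bond; the number of such bonds equals the number of independent rings.
Ring-closure bonds here: 0.

0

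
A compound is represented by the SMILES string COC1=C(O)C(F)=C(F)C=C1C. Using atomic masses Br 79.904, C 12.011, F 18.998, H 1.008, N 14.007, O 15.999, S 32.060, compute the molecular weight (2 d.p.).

174.15 g/mol

First, the molecular formula is C8H8F2O2 (counting implicit H from valence).
  C: 8 × 12.011 = 96.088
  F: 2 × 18.998 = 37.996
  H: 8 × 1.008 = 8.064
  O: 2 × 15.999 = 31.998
Sum: 8×12.011 + 2×18.998 + 8×1.008 + 2×15.999 = 174.146 → 174.15 g/mol.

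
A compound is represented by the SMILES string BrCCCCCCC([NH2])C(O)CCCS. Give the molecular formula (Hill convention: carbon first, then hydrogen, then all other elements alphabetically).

Walk through each heavy atom and fill implicit hydrogens from standard valence (C 4, N 3, O 2, S 2, halogen 1):
  atom 1: Br (halogen, monovalent) → 0 H
  atom 2: C, bond orders sum to 2 (valence 4) → 2 H
  atom 3: C, bond orders sum to 2 (valence 4) → 2 H
  atom 4: C, bond orders sum to 2 (valence 4) → 2 H
  atom 5: C, bond orders sum to 2 (valence 4) → 2 H
  atom 6: C, bond orders sum to 2 (valence 4) → 2 H
  atom 7: C, bond orders sum to 2 (valence 4) → 2 H
  atom 8: C, bond orders sum to 3 (valence 4) → 1 H
  atom 9: N with explicit H count 2
  atom 10: C, bond orders sum to 3 (valence 4) → 1 H
  atom 11: O, bond orders sum to 1 (valence 2) → 1 H
  atom 12: C, bond orders sum to 2 (valence 4) → 2 H
  atom 13: C, bond orders sum to 2 (valence 4) → 2 H
  atom 14: C, bond orders sum to 2 (valence 4) → 2 H
  atom 15: S, bond orders sum to 1 (valence 2) → 1 H
Totals → C:11, H:24, Br:1, N:1, O:1, S:1.

C11H24BrNOS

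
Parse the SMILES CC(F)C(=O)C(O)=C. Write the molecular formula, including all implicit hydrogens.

C5H7FO2

Walk through each heavy atom and fill implicit hydrogens from standard valence (C 4, N 3, O 2, S 2, halogen 1):
  atom 1: C, bond orders sum to 1 (valence 4) → 3 H
  atom 2: C, bond orders sum to 3 (valence 4) → 1 H
  atom 3: F (halogen, monovalent) → 0 H
  atom 4: C, bond orders sum to 4 (valence 4) → 0 H
  atom 5: O, bond orders sum to 2 (valence 2) → 0 H
  atom 6: C, bond orders sum to 4 (valence 4) → 0 H
  atom 7: O, bond orders sum to 1 (valence 2) → 1 H
  atom 8: C, bond orders sum to 2 (valence 4) → 2 H
Totals → C:5, H:7, F:1, O:2.
In Hill order: C5H7FO2.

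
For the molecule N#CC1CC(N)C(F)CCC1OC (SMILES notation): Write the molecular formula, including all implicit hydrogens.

Walk through each heavy atom and fill implicit hydrogens from standard valence (C 4, N 3, O 2, S 2, halogen 1):
  atom 1: N, bond orders sum to 3 (valence 3) → 0 H
  atom 2: C, bond orders sum to 4 (valence 4) → 0 H
  atom 3: C, bond orders sum to 3 (valence 4) → 1 H
  atom 4: C, bond orders sum to 2 (valence 4) → 2 H
  atom 5: C, bond orders sum to 3 (valence 4) → 1 H
  atom 6: N, bond orders sum to 1 (valence 3) → 2 H
  atom 7: C, bond orders sum to 3 (valence 4) → 1 H
  atom 8: F (halogen, monovalent) → 0 H
  atom 9: C, bond orders sum to 2 (valence 4) → 2 H
  atom 10: C, bond orders sum to 2 (valence 4) → 2 H
  atom 11: C, bond orders sum to 3 (valence 4) → 1 H
  atom 12: O, bond orders sum to 2 (valence 2) → 0 H
  atom 13: C, bond orders sum to 1 (valence 4) → 3 H
Totals → C:9, H:15, F:1, N:2, O:1.
In Hill order: C9H15FN2O.

C9H15FN2O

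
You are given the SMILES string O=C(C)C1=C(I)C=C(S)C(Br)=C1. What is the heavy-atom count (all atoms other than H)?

Every atom symbol written in the SMILES (organic subset) is one heavy atom; implicit H are not written.
Heavy atoms by element → Br:1, C:8, I:1, O:1, S:1.
Total: 12.

12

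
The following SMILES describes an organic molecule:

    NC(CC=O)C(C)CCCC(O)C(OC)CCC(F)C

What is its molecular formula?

Walk through each heavy atom and fill implicit hydrogens from standard valence (C 4, N 3, O 2, S 2, halogen 1):
  atom 1: N, bond orders sum to 1 (valence 3) → 2 H
  atom 2: C, bond orders sum to 3 (valence 4) → 1 H
  atom 3: C, bond orders sum to 2 (valence 4) → 2 H
  atom 4: C, bond orders sum to 3 (valence 4) → 1 H
  atom 5: O, bond orders sum to 2 (valence 2) → 0 H
  atom 6: C, bond orders sum to 3 (valence 4) → 1 H
  atom 7: C, bond orders sum to 1 (valence 4) → 3 H
  atom 8: C, bond orders sum to 2 (valence 4) → 2 H
  atom 9: C, bond orders sum to 2 (valence 4) → 2 H
  atom 10: C, bond orders sum to 2 (valence 4) → 2 H
  atom 11: C, bond orders sum to 3 (valence 4) → 1 H
  atom 12: O, bond orders sum to 1 (valence 2) → 1 H
  atom 13: C, bond orders sum to 3 (valence 4) → 1 H
  atom 14: O, bond orders sum to 2 (valence 2) → 0 H
  atom 15: C, bond orders sum to 1 (valence 4) → 3 H
  atom 16: C, bond orders sum to 2 (valence 4) → 2 H
  atom 17: C, bond orders sum to 2 (valence 4) → 2 H
  atom 18: C, bond orders sum to 3 (valence 4) → 1 H
  atom 19: F (halogen, monovalent) → 0 H
  atom 20: C, bond orders sum to 1 (valence 4) → 3 H
Totals → C:15, H:30, F:1, N:1, O:3.
In Hill order: C15H30FNO3.

C15H30FNO3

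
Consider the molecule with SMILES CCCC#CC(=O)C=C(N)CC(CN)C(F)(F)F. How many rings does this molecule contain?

0

In SMILES, each pair of matching ring-closure digits denotes one ring-closing bond; the number of such bonds equals the number of independent rings.
Ring-closure bonds here: 0.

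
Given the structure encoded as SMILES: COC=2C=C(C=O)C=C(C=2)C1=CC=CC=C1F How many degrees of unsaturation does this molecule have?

9

Degree of unsaturation = (number of rings) + (number of π bonds).
Ring closures in the SMILES: 2.
π bonds: 7 double bonds (each 1 DoU) → 7 DoU from unsaturation.
Total DoU = 2 + 7 = 9.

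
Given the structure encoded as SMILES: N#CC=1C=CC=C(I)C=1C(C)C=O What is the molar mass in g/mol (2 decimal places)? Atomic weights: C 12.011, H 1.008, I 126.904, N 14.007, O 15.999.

First, the molecular formula is C10H8INO (counting implicit H from valence).
  C: 10 × 12.011 = 120.110
  H: 8 × 1.008 = 8.064
  I: 1 × 126.904 = 126.904
  N: 1 × 14.007 = 14.007
  O: 1 × 15.999 = 15.999
Sum: 10×12.011 + 8×1.008 + 1×126.904 + 1×14.007 + 1×15.999 = 285.084 → 285.08 g/mol.

285.08 g/mol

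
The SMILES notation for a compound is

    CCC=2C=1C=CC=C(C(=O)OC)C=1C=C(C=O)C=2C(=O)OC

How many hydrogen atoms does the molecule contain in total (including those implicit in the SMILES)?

Walk through each heavy atom and fill implicit hydrogens from standard valence (C 4, N 3, O 2, S 2, halogen 1):
  atom 1: C, bond orders sum to 1 (valence 4) → 3 H
  atom 2: C, bond orders sum to 2 (valence 4) → 2 H
  atom 3: C, bond orders sum to 4 (valence 4) → 0 H
  atom 4: C, bond orders sum to 4 (valence 4) → 0 H
  atom 5: C, bond orders sum to 3 (valence 4) → 1 H
  atom 6: C, bond orders sum to 3 (valence 4) → 1 H
  atom 7: C, bond orders sum to 3 (valence 4) → 1 H
  atom 8: C, bond orders sum to 4 (valence 4) → 0 H
  atom 9: C, bond orders sum to 4 (valence 4) → 0 H
  atom 10: O, bond orders sum to 2 (valence 2) → 0 H
  atom 11: O, bond orders sum to 2 (valence 2) → 0 H
  atom 12: C, bond orders sum to 1 (valence 4) → 3 H
  atom 13: C, bond orders sum to 4 (valence 4) → 0 H
  atom 14: C, bond orders sum to 3 (valence 4) → 1 H
  atom 15: C, bond orders sum to 4 (valence 4) → 0 H
  atom 16: C, bond orders sum to 3 (valence 4) → 1 H
  atom 17: O, bond orders sum to 2 (valence 2) → 0 H
  atom 18: C, bond orders sum to 4 (valence 4) → 0 H
  atom 19: C, bond orders sum to 4 (valence 4) → 0 H
  atom 20: O, bond orders sum to 2 (valence 2) → 0 H
  atom 21: O, bond orders sum to 2 (valence 2) → 0 H
  atom 22: C, bond orders sum to 1 (valence 4) → 3 H
Total hydrogens: 16.

16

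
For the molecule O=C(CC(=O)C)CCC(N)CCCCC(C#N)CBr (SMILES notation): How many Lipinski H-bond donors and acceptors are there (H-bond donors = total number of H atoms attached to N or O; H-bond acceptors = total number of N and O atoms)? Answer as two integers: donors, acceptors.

2, 4

Donors: find every N or O and count the H atoms it carries.
  atom 1 (O): bond orders sum to 2 → 0 H
  atom 5 (O): bond orders sum to 2 → 0 H
  atom 10 (N): bond orders sum to 1 → 2 H
  atom 17 (N): bond orders sum to 3 → 0 H
Lipinski HBD = 2.
Acceptors: N atoms = 2, O atoms = 2 → HBA = 4.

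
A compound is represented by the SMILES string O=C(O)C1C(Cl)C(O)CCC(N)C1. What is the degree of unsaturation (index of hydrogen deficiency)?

2

Degree of unsaturation = (number of rings) + (number of π bonds).
Ring closures in the SMILES: 1.
π bonds: 1 double bond (each 1 DoU) → 1 DoU from unsaturation.
Total DoU = 1 + 1 = 2.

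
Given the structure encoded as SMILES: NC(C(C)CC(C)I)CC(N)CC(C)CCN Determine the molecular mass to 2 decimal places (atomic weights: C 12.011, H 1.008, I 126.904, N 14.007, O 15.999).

First, the molecular formula is C13H30IN3 (counting implicit H from valence).
  C: 13 × 12.011 = 156.143
  H: 30 × 1.008 = 30.240
  I: 1 × 126.904 = 126.904
  N: 3 × 14.007 = 42.021
Sum: 13×12.011 + 30×1.008 + 1×126.904 + 3×14.007 = 355.308 → 355.31 g/mol.

355.31 g/mol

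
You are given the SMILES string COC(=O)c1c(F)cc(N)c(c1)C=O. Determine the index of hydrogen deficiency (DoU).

Molecular formula: C9H8FNO3.
DoU = (2C + 2 + N − H − X) / 2, where X is the halogen count and O/S are ignored.
    = (2·9 + 2 + 1 − 8 − 1) / 2 = 12 / 2 = 6.

6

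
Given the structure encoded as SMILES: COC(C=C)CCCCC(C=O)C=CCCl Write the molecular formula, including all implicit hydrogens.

Walk through each heavy atom and fill implicit hydrogens from standard valence (C 4, N 3, O 2, S 2, halogen 1):
  atom 1: C, bond orders sum to 1 (valence 4) → 3 H
  atom 2: O, bond orders sum to 2 (valence 2) → 0 H
  atom 3: C, bond orders sum to 3 (valence 4) → 1 H
  atom 4: C, bond orders sum to 3 (valence 4) → 1 H
  atom 5: C, bond orders sum to 2 (valence 4) → 2 H
  atom 6: C, bond orders sum to 2 (valence 4) → 2 H
  atom 7: C, bond orders sum to 2 (valence 4) → 2 H
  atom 8: C, bond orders sum to 2 (valence 4) → 2 H
  atom 9: C, bond orders sum to 2 (valence 4) → 2 H
  atom 10: C, bond orders sum to 3 (valence 4) → 1 H
  atom 11: C, bond orders sum to 3 (valence 4) → 1 H
  atom 12: O, bond orders sum to 2 (valence 2) → 0 H
  atom 13: C, bond orders sum to 3 (valence 4) → 1 H
  atom 14: C, bond orders sum to 3 (valence 4) → 1 H
  atom 15: C, bond orders sum to 2 (valence 4) → 2 H
  atom 16: Cl (halogen, monovalent) → 0 H
Totals → C:13, H:21, Cl:1, O:2.
In Hill order: C13H21ClO2.

C13H21ClO2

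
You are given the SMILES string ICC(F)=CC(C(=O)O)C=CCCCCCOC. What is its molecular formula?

C13H20FIO3

Walk through each heavy atom and fill implicit hydrogens from standard valence (C 4, N 3, O 2, S 2, halogen 1):
  atom 1: I (halogen, monovalent) → 0 H
  atom 2: C, bond orders sum to 2 (valence 4) → 2 H
  atom 3: C, bond orders sum to 4 (valence 4) → 0 H
  atom 4: F (halogen, monovalent) → 0 H
  atom 5: C, bond orders sum to 3 (valence 4) → 1 H
  atom 6: C, bond orders sum to 3 (valence 4) → 1 H
  atom 7: C, bond orders sum to 4 (valence 4) → 0 H
  atom 8: O, bond orders sum to 2 (valence 2) → 0 H
  atom 9: O, bond orders sum to 1 (valence 2) → 1 H
  atom 10: C, bond orders sum to 3 (valence 4) → 1 H
  atom 11: C, bond orders sum to 3 (valence 4) → 1 H
  atom 12: C, bond orders sum to 2 (valence 4) → 2 H
  atom 13: C, bond orders sum to 2 (valence 4) → 2 H
  atom 14: C, bond orders sum to 2 (valence 4) → 2 H
  atom 15: C, bond orders sum to 2 (valence 4) → 2 H
  atom 16: C, bond orders sum to 2 (valence 4) → 2 H
  atom 17: O, bond orders sum to 2 (valence 2) → 0 H
  atom 18: C, bond orders sum to 1 (valence 4) → 3 H
Totals → C:13, H:20, F:1, I:1, O:3.
In Hill order: C13H20FIO3.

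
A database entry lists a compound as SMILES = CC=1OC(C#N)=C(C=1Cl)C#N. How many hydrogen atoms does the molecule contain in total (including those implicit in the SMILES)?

Walk through each heavy atom and fill implicit hydrogens from standard valence (C 4, N 3, O 2, S 2, halogen 1):
  atom 1: C, bond orders sum to 1 (valence 4) → 3 H
  atom 2: C, bond orders sum to 4 (valence 4) → 0 H
  atom 3: O, bond orders sum to 2 (valence 2) → 0 H
  atom 4: C, bond orders sum to 4 (valence 4) → 0 H
  atom 5: C, bond orders sum to 4 (valence 4) → 0 H
  atom 6: N, bond orders sum to 3 (valence 3) → 0 H
  atom 7: C, bond orders sum to 4 (valence 4) → 0 H
  atom 8: C, bond orders sum to 4 (valence 4) → 0 H
  atom 9: Cl (halogen, monovalent) → 0 H
  atom 10: C, bond orders sum to 4 (valence 4) → 0 H
  atom 11: N, bond orders sum to 3 (valence 3) → 0 H
Total hydrogens: 3.

3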